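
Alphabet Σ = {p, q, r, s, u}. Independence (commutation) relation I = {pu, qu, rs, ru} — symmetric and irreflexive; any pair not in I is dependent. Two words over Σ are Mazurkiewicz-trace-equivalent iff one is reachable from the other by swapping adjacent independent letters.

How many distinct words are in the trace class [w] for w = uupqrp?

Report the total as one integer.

0(u) covers ∅
1(u) covers 0:u
2(p) covers ∅
3(q) covers 2:p
4(r) covers 3:q
5(p) covers 4:r
floor of heap: 0:u, 2:p
completions by unplaced set U, small U first (add the entries for U minus each lowest piece of U):
  |U|=1: {1}:1  {5}:1
  |U|=2: {0,1}:1  {1,5}:2  {4,5}:1
  |U|=3: {0,1,5}:3  {1,4,5}:3  {3,4,5}:1
  |U|=4: {0,1,4,5}:6  {1,3,4,5}:4  {2,3,4,5}:1
  start at 0(u): 5
  start at 2(p): 10
sum over floor = 15

15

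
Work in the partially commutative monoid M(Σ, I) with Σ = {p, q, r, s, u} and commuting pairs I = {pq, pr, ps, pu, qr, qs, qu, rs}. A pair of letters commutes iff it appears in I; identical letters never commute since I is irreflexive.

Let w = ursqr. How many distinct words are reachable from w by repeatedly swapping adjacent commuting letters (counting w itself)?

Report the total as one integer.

drop 0:u onto floor
drop 1:r onto {0:u}
drop 2:s onto {0:u}
drop 3:q onto floor
drop 4:r onto {1:r}
ground layer = {0:u, 3:q}
drop-orders for the pieces not yet dropped (sum over which currently-grounded one goes next):
  1 to go: {2} 1  {3} 1  {4} 1
  2 to go: {1,4} 1  {2,3} 2  {2,4} 2  {3,4} 2
  3 to go: {1,2,4} 3  {1,3,4} 3  {2,3,4} 6
  if 0:u drops first: 12 orders
  if 3:q drops first: 3 orders
heap linearizations: 15

15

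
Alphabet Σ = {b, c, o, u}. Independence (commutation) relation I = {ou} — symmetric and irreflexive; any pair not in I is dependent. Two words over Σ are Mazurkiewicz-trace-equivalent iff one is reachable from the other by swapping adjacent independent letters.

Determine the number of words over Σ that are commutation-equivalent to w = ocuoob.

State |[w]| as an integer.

3

0(o) covers ∅
1(c) covers 0:o
2(u) covers 1:c
3(o) covers 1:c
4(o) covers 3:o
5(b) covers 2:u, 4:o
floor of heap: 0:o
completions by unplaced set U, small U first (add the entries for U minus each lowest piece of U):
  |U|=1: {5}:1
  |U|=2: {2,5}:1  {4,5}:1
  |U|=3: {2,4,5}:2  {3,4,5}:1
  |U|=4: {2,3,4,5}:3
  start at 0(o): 3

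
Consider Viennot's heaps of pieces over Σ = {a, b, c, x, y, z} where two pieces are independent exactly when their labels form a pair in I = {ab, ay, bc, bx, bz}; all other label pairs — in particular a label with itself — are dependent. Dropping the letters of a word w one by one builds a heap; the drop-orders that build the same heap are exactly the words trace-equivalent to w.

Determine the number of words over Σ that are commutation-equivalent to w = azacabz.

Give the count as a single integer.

0(a) covers ∅
1(z) covers 0:a
2(a) covers 1:z
3(c) covers 2:a
4(a) covers 3:c
5(b) covers ∅
6(z) covers 4:a
floor of heap: 0:a, 5:b
completions by unplaced set U, small U first (add the entries for U minus each lowest piece of U):
  |U|=1: {5}:1  {6}:1
  |U|=2: {4,6}:1  {5,6}:2
  |U|=3: {3,4,6}:1  {4,5,6}:3
  |U|=4: {2,3,4,6}:1  {3,4,5,6}:4
  |U|=5: {1,2,3,4,6}:1  {2,3,4,5,6}:5
  start at 0(a): 6
  start at 5(b): 1
sum over floor = 7

7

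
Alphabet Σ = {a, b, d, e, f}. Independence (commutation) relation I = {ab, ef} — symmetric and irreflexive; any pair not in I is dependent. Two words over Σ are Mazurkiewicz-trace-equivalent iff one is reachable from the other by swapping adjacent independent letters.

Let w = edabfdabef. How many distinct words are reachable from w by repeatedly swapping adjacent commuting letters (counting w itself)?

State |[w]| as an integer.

8

drop 0:e onto floor
drop 1:d onto {0:e}
drop 2:a onto {1:d}
drop 3:b onto {1:d}
drop 4:f onto {2:a, 3:b}
drop 5:d onto {4:f}
drop 6:a onto {5:d}
drop 7:b onto {5:d}
drop 8:e onto {6:a, 7:b}
drop 9:f onto {6:a, 7:b}
ground layer = {0:e}
drop-orders for the pieces not yet dropped (sum over which currently-grounded one goes next):
  1 to go: {8} 1  {9} 1
  2 to go: {8,9} 2
  3 to go: {6,8,9} 2  {7,8,9} 2
  4 to go: {6,7,8,9} 4
  5 to go: {5,6,7,8,9} 4
  6 to go: {4,5,6,7,8,9} 4
  7 to go: {2,4,5,6,7,8,9} 4  {3,4,5,6,7,8,9} 4
  8 to go: {2,3,4,5,6,7,8,9} 8
  if 0:e drops first: 8 orders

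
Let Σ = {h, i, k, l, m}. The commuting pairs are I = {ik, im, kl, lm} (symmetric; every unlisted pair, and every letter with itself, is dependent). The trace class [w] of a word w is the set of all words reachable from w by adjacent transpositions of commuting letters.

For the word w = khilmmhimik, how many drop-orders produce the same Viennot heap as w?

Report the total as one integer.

36

drop 0:k onto floor
drop 1:h onto {0:k}
drop 2:i onto {1:h}
drop 3:l onto {2:i}
drop 4:m onto {1:h}
drop 5:m onto {4:m}
drop 6:h onto {3:l, 5:m}
drop 7:i onto {6:h}
drop 8:m onto {6:h}
drop 9:i onto {7:i}
drop 10:k onto {8:m}
ground layer = {0:k}
drop-orders for the pieces not yet dropped (sum over which currently-grounded one goes next):
  1 to go: {9} 1  {10} 1
  2 to go: {7,9} 1  {8,10} 1  {9,10} 2
  3 to go: {7,9,10} 3  {8,9,10} 3
  4 to go: {7,8,9,10} 6
  5 to go: {6,7,8,9,10} 6
  6 to go: {3,6,7,8,9,10} 6  {5,6,7,8,9,10} 6
  7 to go: {2,3,6,7,8,9,10} 6  {3,5,6,7,8,9,10} 12  {4,5,6,7,8,9,10} 6
  8 to go: {2,3,5,6,7,8,9,10} 18  {3,4,5,6,7,8,9,10} 18
  9 to go: {2,3,4,5,6,7,8,9,10} 36
  if 0:k drops first: 36 orders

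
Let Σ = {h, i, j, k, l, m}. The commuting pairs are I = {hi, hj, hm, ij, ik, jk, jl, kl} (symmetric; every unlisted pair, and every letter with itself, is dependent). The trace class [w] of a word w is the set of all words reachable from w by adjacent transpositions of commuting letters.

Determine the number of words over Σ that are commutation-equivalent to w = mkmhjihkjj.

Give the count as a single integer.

#0=m has no predecessor
#1=k depends on [0:m]
#2=m depends on [1:k]
#3=h depends on [1:k]
#4=j depends on [2:m]
#5=i depends on [2:m]
#6=h depends on [3:h]
#7=k depends on [2:m, 6:h]
#8=j depends on [4:j]
#9=j depends on [8:j]
sources: [0:m]
N(rest) = Σ N(rest − s) over sources s of rest; N(one piece) = 1:
  size 1 → [5]=1  [7]=1  [9]=1
  size 2 → [5,7]=2  [5,9]=2  [6,7]=1  [7,9]=2  [8,9]=1
  size 3 → [3,6,7]=1  [4,8,9]=1  [5,6,7]=3  [5,7,9]=6  [5,8,9]=3  [6,7,9]=3  [7,8,9]=3
  size 4 → [3,5,6,7]=4  [3,6,7,9]=4  [4,5,8,9]=4  [4,7,8,9]=4  [5,6,7,9]=12  [5,7,8,9]=12  [6,7,8,9]=6
  size 5 → [3,5,6,7,9]=20  [3,6,7,8,9]=10  [4,5,7,8,9]=20  [4,6,7,8,9]=10  [5,6,7,8,9]=30
  size 6 → [2,4,5,7,8,9]=20  [3,4,6,7,8,9]=20  [3,5,6,7,8,9]=60  [4,5,6,7,8,9]=60
  size 7 → [2,4,5,6,7,8,9]=80  [3,4,5,6,7,8,9]=140
  size 8 → [2,3,4,5,6,7,8,9]=220
  first=0(m) contributes 220

220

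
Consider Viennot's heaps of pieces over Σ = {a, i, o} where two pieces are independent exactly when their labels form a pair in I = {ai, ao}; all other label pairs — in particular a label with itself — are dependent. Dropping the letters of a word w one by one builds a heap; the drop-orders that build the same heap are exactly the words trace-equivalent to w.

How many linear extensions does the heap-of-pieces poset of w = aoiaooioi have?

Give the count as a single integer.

36

0(a) covers ∅
1(o) covers ∅
2(i) covers 1:o
3(a) covers 0:a
4(o) covers 2:i
5(o) covers 4:o
6(i) covers 5:o
7(o) covers 6:i
8(i) covers 7:o
floor of heap: 0:a, 1:o
completions by unplaced set U, small U first (add the entries for U minus each lowest piece of U):
  |U|=1: {3}:1  {8}:1
  |U|=2: {0,3}:1  {3,8}:2  {7,8}:1
  |U|=3: {0,3,8}:3  {3,7,8}:3  {6,7,8}:1
  |U|=4: {0,3,7,8}:6  {3,6,7,8}:4  {5,6,7,8}:1
  |U|=5: {0,3,6,7,8}:10  {3,5,6,7,8}:5  {4,5,6,7,8}:1
  |U|=6: {0,3,5,6,7,8}:15  {2,4,5,6,7,8}:1  {3,4,5,6,7,8}:6
  |U|=7: {0,3,4,5,6,7,8}:21  {1,2,4,5,6,7,8}:1  {2,3,4,5,6,7,8}:7
  start at 0(a): 8
  start at 1(o): 28
sum over floor = 36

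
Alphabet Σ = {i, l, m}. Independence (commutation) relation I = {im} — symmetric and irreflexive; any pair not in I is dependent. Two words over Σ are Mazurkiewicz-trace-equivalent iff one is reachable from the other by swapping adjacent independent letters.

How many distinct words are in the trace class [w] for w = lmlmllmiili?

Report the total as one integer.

piece 0:l — minimal
piece 1:m rests on {0:l}
piece 2:l rests on {1:m}
piece 3:m rests on {2:l}
piece 4:l rests on {3:m}
piece 5:l rests on {4:l}
piece 6:m rests on {5:l}
piece 7:i rests on {5:l}
piece 8:i rests on {7:i}
piece 9:l rests on {6:m, 8:i}
piece 10:i rests on {9:l}
minimal pieces: {0:l}
ways to finish when only these pieces remain (= sum over removing one remaining piece with nothing left below it):
  1 left: {10}→1
  2 left: {9,10}→1
  3 left: {6,9,10}→1  {8,9,10}→1
  4 left: {6,8,9,10}→2  {7,8,9,10}→1
  5 left: {6,7,8,9,10}→3
  6 left: {5,6,7,8,9,10}→3
  7 left: {4,5,6,7,8,9,10}→3
  8 left: {3,4,5,6,7,8,9,10}→3
  9 left: {2,3,4,5,6,7,8,9,10}→3
  placing 0:l first → 3 extensions

3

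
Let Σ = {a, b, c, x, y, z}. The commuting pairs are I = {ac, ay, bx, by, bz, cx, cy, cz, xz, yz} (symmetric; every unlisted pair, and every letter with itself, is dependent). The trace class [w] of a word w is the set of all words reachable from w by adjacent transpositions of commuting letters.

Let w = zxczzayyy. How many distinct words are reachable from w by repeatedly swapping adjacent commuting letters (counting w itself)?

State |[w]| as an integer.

piece 0:z — minimal
piece 1:x — minimal
piece 2:c — minimal
piece 3:z rests on {0:z}
piece 4:z rests on {3:z}
piece 5:a rests on {1:x, 4:z}
piece 6:y rests on {1:x}
piece 7:y rests on {6:y}
piece 8:y rests on {7:y}
minimal pieces: {0:z, 1:x, 2:c}
ways to finish when only these pieces remain (= sum over removing one remaining piece with nothing left below it):
  1 left: {2}→1  {5}→1  {8}→1
  2 left: {2,5}→2  {2,8}→2  {4,5}→1  {5,8}→2  {7,8}→1
  3 left: {2,4,5}→3  {2,5,8}→6  {2,7,8}→3  {3,4,5}→1  {4,5,8}→3  {5,7,8}→3  {6,7,8}→1
  4 left: {0,3,4,5}→1  {2,3,4,5}→4  {2,4,5,8}→12  {2,5,7,8}→12  {2,6,7,8}→4  {3,4,5,8}→4  {4,5,7,8}→6  {5,6,7,8}→4
  5 left: {0,2,3,4,5}→5  {0,3,4,5,8}→5  {1,5,6,7,8}→4  {2,3,4,5,8}→20  {2,4,5,7,8}→30  {2,5,6,7,8}→20  {3,4,5,7,8}→10  {4,5,6,7,8}→10
  6 left: {0,2,3,4,5,8}→30  {0,3,4,5,7,8}→15  {1,2,5,6,7,8}→24  {1,4,5,6,7,8}→14  {2,3,4,5,7,8}→60  {2,4,5,6,7,8}→60  {3,4,5,6,7,8}→20
  7 left: {0,2,3,4,5,7,8}→105  {0,3,4,5,6,7,8}→35  {1,2,4,5,6,7,8}→98  {1,3,4,5,6,7,8}→34  {2,3,4,5,6,7,8}→140
  placing 0:z first → 272 extensions
  placing 1:x first → 280 extensions
  placing 2:c first → 69 extensions
total linear extensions = 621

621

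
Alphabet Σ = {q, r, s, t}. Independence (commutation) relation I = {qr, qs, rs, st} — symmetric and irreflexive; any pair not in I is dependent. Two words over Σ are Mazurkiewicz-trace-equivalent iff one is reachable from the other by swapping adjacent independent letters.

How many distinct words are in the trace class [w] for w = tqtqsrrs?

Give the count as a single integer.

84

drop 0:t onto floor
drop 1:q onto {0:t}
drop 2:t onto {1:q}
drop 3:q onto {2:t}
drop 4:s onto floor
drop 5:r onto {2:t}
drop 6:r onto {5:r}
drop 7:s onto {4:s}
ground layer = {0:t, 4:s}
drop-orders for the pieces not yet dropped (sum over which currently-grounded one goes next):
  1 to go: {3} 1  {6} 1  {7} 1
  2 to go: {3,6} 2  {3,7} 2  {4,7} 1  {5,6} 1  {6,7} 2
  3 to go: {3,4,7} 3  {3,5,6} 3  {3,6,7} 6  {4,6,7} 3  {5,6,7} 3
  4 to go: {2,3,5,6} 3  {3,4,6,7} 12  {3,5,6,7} 12  {4,5,6,7} 6
  5 to go: {1,2,3,5,6} 3  {2,3,5,6,7} 15  {3,4,5,6,7} 30
  6 to go: {0,1,2,3,5,6} 3  {1,2,3,5,6,7} 18  {2,3,4,5,6,7} 45
  if 0:t drops first: 63 orders
  if 4:s drops first: 21 orders
heap linearizations: 84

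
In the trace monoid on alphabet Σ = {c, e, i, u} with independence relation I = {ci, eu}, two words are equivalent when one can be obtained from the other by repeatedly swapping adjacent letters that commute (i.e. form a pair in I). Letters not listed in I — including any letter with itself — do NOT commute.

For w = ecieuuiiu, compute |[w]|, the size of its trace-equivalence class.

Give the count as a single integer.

0(e) covers ∅
1(c) covers 0:e
2(i) covers 0:e
3(e) covers 1:c, 2:i
4(u) covers 1:c, 2:i
5(u) covers 4:u
6(i) covers 3:e, 5:u
7(i) covers 6:i
8(u) covers 7:i
floor of heap: 0:e
completions by unplaced set U, small U first (add the entries for U minus each lowest piece of U):
  |U|=1: {8}:1
  |U|=2: {7,8}:1
  |U|=3: {6,7,8}:1
  |U|=4: {3,6,7,8}:1  {5,6,7,8}:1
  |U|=5: {3,5,6,7,8}:2  {4,5,6,7,8}:1
  |U|=6: {3,4,5,6,7,8}:3
  |U|=7: {1,3,4,5,6,7,8}:3  {2,3,4,5,6,7,8}:3
  start at 0(e): 6

6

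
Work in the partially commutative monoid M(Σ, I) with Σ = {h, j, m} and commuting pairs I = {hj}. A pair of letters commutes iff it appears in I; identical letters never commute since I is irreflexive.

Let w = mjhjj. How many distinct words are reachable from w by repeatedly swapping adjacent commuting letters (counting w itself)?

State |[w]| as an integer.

0(m) covers ∅
1(j) covers 0:m
2(h) covers 0:m
3(j) covers 1:j
4(j) covers 3:j
floor of heap: 0:m
completions by unplaced set U, small U first (add the entries for U minus each lowest piece of U):
  |U|=1: {2}:1  {4}:1
  |U|=2: {2,4}:2  {3,4}:1
  |U|=3: {1,3,4}:1  {2,3,4}:3
  start at 0(m): 4

4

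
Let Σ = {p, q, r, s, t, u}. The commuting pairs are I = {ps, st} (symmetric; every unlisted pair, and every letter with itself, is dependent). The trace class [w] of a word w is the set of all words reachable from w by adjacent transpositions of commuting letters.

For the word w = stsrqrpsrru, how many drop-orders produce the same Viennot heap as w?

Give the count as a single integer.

6

#0=s has no predecessor
#1=t has no predecessor
#2=s depends on [0:s]
#3=r depends on [1:t, 2:s]
#4=q depends on [3:r]
#5=r depends on [4:q]
#6=p depends on [5:r]
#7=s depends on [5:r]
#8=r depends on [6:p, 7:s]
#9=r depends on [8:r]
#10=u depends on [9:r]
sources: [0:s, 1:t]
N(rest) = Σ N(rest − s) over sources s of rest; N(one piece) = 1:
  size 1 → [10]=1
  size 2 → [9,10]=1
  size 3 → [8,9,10]=1
  size 4 → [6,8,9,10]=1  [7,8,9,10]=1
  size 5 → [6,7,8,9,10]=2
  size 6 → [5,6,7,8,9,10]=2
  size 7 → [4,5,6,7,8,9,10]=2
  size 8 → [3,4,5,6,7,8,9,10]=2
  size 9 → [1,3,4,5,6,7,8,9,10]=2  [2,3,4,5,6,7,8,9,10]=2
  first=0(s) contributes 4
  first=1(t) contributes 2
|[w]| = 6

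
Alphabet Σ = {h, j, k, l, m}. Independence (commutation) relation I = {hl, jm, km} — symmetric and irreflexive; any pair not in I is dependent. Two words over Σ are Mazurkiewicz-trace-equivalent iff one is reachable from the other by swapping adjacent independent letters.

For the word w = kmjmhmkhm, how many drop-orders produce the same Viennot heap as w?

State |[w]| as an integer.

12

0(k) covers ∅
1(m) covers ∅
2(j) covers 0:k
3(m) covers 1:m
4(h) covers 2:j, 3:m
5(m) covers 4:h
6(k) covers 4:h
7(h) covers 5:m, 6:k
8(m) covers 7:h
floor of heap: 0:k, 1:m
completions by unplaced set U, small U first (add the entries for U minus each lowest piece of U):
  |U|=1: {8}:1
  |U|=2: {7,8}:1
  |U|=3: {5,7,8}:1  {6,7,8}:1
  |U|=4: {5,6,7,8}:2
  |U|=5: {4,5,6,7,8}:2
  |U|=6: {2,4,5,6,7,8}:2  {3,4,5,6,7,8}:2
  |U|=7: {0,2,4,5,6,7,8}:2  {1,3,4,5,6,7,8}:2  {2,3,4,5,6,7,8}:4
  start at 0(k): 6
  start at 1(m): 6
sum over floor = 12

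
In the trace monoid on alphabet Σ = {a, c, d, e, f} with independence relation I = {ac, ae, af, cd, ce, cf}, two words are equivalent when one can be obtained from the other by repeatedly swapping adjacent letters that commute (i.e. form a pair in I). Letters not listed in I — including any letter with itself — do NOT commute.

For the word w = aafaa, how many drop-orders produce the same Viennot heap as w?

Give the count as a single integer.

#0=a has no predecessor
#1=a depends on [0:a]
#2=f has no predecessor
#3=a depends on [1:a]
#4=a depends on [3:a]
sources: [0:a, 2:f]
N(rest) = Σ N(rest − s) over sources s of rest; N(one piece) = 1:
  size 1 → [2]=1  [4]=1
  size 2 → [2,4]=2  [3,4]=1
  size 3 → [1,3,4]=1  [2,3,4]=3
  first=0(a) contributes 4
  first=2(f) contributes 1
|[w]| = 5

5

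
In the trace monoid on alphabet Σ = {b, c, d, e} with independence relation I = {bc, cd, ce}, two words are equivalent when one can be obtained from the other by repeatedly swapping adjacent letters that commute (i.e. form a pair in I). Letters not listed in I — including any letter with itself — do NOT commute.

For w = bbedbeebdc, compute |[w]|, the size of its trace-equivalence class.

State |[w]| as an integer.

10

0(b) covers ∅
1(b) covers 0:b
2(e) covers 1:b
3(d) covers 2:e
4(b) covers 3:d
5(e) covers 4:b
6(e) covers 5:e
7(b) covers 6:e
8(d) covers 7:b
9(c) covers ∅
floor of heap: 0:b, 9:c
completions by unplaced set U, small U first (add the entries for U minus each lowest piece of U):
  |U|=1: {8}:1  {9}:1
  |U|=2: {7,8}:1  {8,9}:2
  |U|=3: {6,7,8}:1  {7,8,9}:3
  |U|=4: {5,6,7,8}:1  {6,7,8,9}:4
  |U|=5: {4,5,6,7,8}:1  {5,6,7,8,9}:5
  |U|=6: {3,4,5,6,7,8}:1  {4,5,6,7,8,9}:6
  |U|=7: {2,3,4,5,6,7,8}:1  {3,4,5,6,7,8,9}:7
  |U|=8: {1,2,3,4,5,6,7,8}:1  {2,3,4,5,6,7,8,9}:8
  start at 0(b): 9
  start at 9(c): 1
sum over floor = 10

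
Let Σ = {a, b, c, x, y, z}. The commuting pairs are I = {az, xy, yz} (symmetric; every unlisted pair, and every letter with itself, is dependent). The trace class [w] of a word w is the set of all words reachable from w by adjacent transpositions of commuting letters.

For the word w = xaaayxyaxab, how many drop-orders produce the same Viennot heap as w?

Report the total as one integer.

0(x) covers ∅
1(a) covers 0:x
2(a) covers 1:a
3(a) covers 2:a
4(y) covers 3:a
5(x) covers 3:a
6(y) covers 4:y
7(a) covers 5:x, 6:y
8(x) covers 7:a
9(a) covers 8:x
10(b) covers 9:a
floor of heap: 0:x
completions by unplaced set U, small U first (add the entries for U minus each lowest piece of U):
  |U|=1: {10}:1
  |U|=2: {9,10}:1
  |U|=3: {8,9,10}:1
  |U|=4: {7,8,9,10}:1
  |U|=5: {5,7,8,9,10}:1  {6,7,8,9,10}:1
  |U|=6: {4,6,7,8,9,10}:1  {5,6,7,8,9,10}:2
  |U|=7: {4,5,6,7,8,9,10}:3
  |U|=8: {3,4,5,6,7,8,9,10}:3
  |U|=9: {2,3,4,5,6,7,8,9,10}:3
  start at 0(x): 3

3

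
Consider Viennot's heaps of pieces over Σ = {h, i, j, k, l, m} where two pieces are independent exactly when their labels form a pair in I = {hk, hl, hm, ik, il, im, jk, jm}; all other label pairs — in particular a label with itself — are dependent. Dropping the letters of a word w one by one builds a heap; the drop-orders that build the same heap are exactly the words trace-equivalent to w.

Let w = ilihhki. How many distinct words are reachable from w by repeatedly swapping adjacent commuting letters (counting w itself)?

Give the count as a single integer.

0(i) covers ∅
1(l) covers ∅
2(i) covers 0:i
3(h) covers 2:i
4(h) covers 3:h
5(k) covers 1:l
6(i) covers 4:h
floor of heap: 0:i, 1:l
completions by unplaced set U, small U first (add the entries for U minus each lowest piece of U):
  |U|=1: {5}:1  {6}:1
  |U|=2: {1,5}:1  {4,6}:1  {5,6}:2
  |U|=3: {1,5,6}:3  {3,4,6}:1  {4,5,6}:3
  |U|=4: {1,4,5,6}:6  {2,3,4,6}:1  {3,4,5,6}:4
  |U|=5: {0,2,3,4,6}:1  {1,3,4,5,6}:10  {2,3,4,5,6}:5
  start at 0(i): 15
  start at 1(l): 6
sum over floor = 21

21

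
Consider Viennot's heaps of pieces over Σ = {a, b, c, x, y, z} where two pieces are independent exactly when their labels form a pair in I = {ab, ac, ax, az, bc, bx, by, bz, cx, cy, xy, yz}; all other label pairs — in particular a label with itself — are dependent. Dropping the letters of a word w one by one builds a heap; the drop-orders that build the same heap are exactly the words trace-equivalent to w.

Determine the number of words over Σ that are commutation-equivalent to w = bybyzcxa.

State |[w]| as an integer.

1120

#0=b has no predecessor
#1=y has no predecessor
#2=b depends on [0:b]
#3=y depends on [1:y]
#4=z has no predecessor
#5=c depends on [4:z]
#6=x depends on [4:z]
#7=a depends on [3:y]
sources: [0:b, 1:y, 4:z]
N(rest) = Σ N(rest − s) over sources s of rest; N(one piece) = 1:
  size 1 → [2]=1  [5]=1  [6]=1  [7]=1
  size 2 → [0,2]=1  [2,5]=2  [2,6]=2  [2,7]=2  [3,7]=1  [5,6]=2  [5,7]=2  [6,7]=2
  size 3 → [0,2,5]=3  [0,2,6]=3  [0,2,7]=3  [1,3,7]=1  [2,3,7]=3  [2,5,6]=6  [2,5,7]=6  [2,6,7]=6  [3,5,7]=3  [3,6,7]=3  [4,5,6]=2  [5,6,7]=6
  size 4 → [0,2,3,7]=6  [0,2,5,6]=12  [0,2,5,7]=12  [0,2,6,7]=12  [1,2,3,7]=4  [1,3,5,7]=4  [1,3,6,7]=4  [2,3,5,7]=12  [2,3,6,7]=12  [2,4,5,6]=8  [2,5,6,7]=24  [3,5,6,7]=12  [4,5,6,7]=8
  size 5 → [0,1,2,3,7]=10  [0,2,3,5,7]=30  [0,2,3,6,7]=30  [0,2,4,5,6]=20  [0,2,5,6,7]=60  [1,2,3,5,7]=20  [1,2,3,6,7]=20  [1,3,5,6,7]=20  [2,3,5,6,7]=60  [2,4,5,6,7]=40  [3,4,5,6,7]=20
  size 6 → [0,1,2,3,5,7]=60  [0,1,2,3,6,7]=60  [0,2,3,5,6,7]=180  [0,2,4,5,6,7]=120  [1,2,3,5,6,7]=120  [1,3,4,5,6,7]=40  [2,3,4,5,6,7]=120
  first=0(b) contributes 280
  first=1(y) contributes 420
  first=4(z) contributes 420
|[w]| = 1120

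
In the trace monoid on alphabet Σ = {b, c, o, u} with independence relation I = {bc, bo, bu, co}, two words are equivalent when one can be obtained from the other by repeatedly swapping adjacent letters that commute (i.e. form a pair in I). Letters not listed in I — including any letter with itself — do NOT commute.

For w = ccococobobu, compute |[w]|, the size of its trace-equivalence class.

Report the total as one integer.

3850

piece 0:c — minimal
piece 1:c rests on {0:c}
piece 2:o — minimal
piece 3:c rests on {1:c}
piece 4:o rests on {2:o}
piece 5:c rests on {3:c}
piece 6:o rests on {4:o}
piece 7:b — minimal
piece 8:o rests on {6:o}
piece 9:b rests on {7:b}
piece 10:u rests on {5:c, 8:o}
minimal pieces: {0:c, 2:o, 7:b}
ways to finish when only these pieces remain (= sum over removing one remaining piece with nothing left below it):
  1 left: {9}→1  {10}→1
  2 left: {5,10}→1  {7,9}→1  {8,10}→1  {9,10}→2
  3 left: {3,5,10}→1  {5,8,10}→2  {5,9,10}→3  {6,8,10}→1  {7,9,10}→3  {8,9,10}→3
  4 left: {1,3,5,10}→1  {3,5,8,10}→3  {3,5,9,10}→4  {4,6,8,10}→1  {5,6,8,10}→3  {5,7,9,10}→6  {5,8,9,10}→8  {6,8,9,10}→4  {7,8,9,10}→6
  5 left: {0,1,3,5,10}→1  {1,3,5,8,10}→4  {1,3,5,9,10}→5  {2,4,6,8,10}→1  {3,5,6,8,10}→6  {3,5,7,9,10}→10  {3,5,8,9,10}→15  {4,5,6,8,10}→4  {4,6,8,9,10}→5  {5,6,8,9,10}→15  {5,7,8,9,10}→20  {6,7,8,9,10}→10
  6 left: {0,1,3,5,8,10}→5  {0,1,3,5,9,10}→6  {1,3,5,6,8,10}→10  {1,3,5,7,9,10}→15  {1,3,5,8,9,10}→24  {2,4,5,6,8,10}→5  {2,4,6,8,9,10}→6  {3,4,5,6,8,10}→10  {3,5,6,8,9,10}→36  {3,5,7,8,9,10}→45  {4,5,6,8,9,10}→24  {4,6,7,8,9,10}→15  {5,6,7,8,9,10}→45
  7 left: {0,1,3,5,6,8,10}→15  {0,1,3,5,7,9,10}→21  {0,1,3,5,8,9,10}→35  {1,3,4,5,6,8,10}→20  {1,3,5,6,8,9,10}→70  {1,3,5,7,8,9,10}→84  {2,3,4,5,6,8,10}→15  {2,4,5,6,8,9,10}→35  {2,4,6,7,8,9,10}→21  {3,4,5,6,8,9,10}→70  {3,5,6,7,8,9,10}→126  {4,5,6,7,8,9,10}→84
  8 left: {0,1,3,4,5,6,8,10}→35  {0,1,3,5,6,8,9,10}→120  {0,1,3,5,7,8,9,10}→140  {1,2,3,4,5,6,8,10}→35  {1,3,4,5,6,8,9,10}→160  {1,3,5,6,7,8,9,10}→280  {2,3,4,5,6,8,9,10}→120  {2,4,5,6,7,8,9,10}→140  {3,4,5,6,7,8,9,10}→280
  9 left: {0,1,2,3,4,5,6,8,10}→70  {0,1,3,4,5,6,8,9,10}→315  {0,1,3,5,6,7,8,9,10}→540  {1,2,3,4,5,6,8,9,10}→315  {1,3,4,5,6,7,8,9,10}→720  {2,3,4,5,6,7,8,9,10}→540
  placing 0:c first → 1575 extensions
  placing 2:o first → 1575 extensions
  placing 7:b first → 700 extensions
total linear extensions = 3850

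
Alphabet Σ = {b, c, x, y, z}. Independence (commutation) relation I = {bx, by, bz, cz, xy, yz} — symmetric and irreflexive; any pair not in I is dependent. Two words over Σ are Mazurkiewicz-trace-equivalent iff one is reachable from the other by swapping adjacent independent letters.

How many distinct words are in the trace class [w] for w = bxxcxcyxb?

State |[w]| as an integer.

0(b) covers ∅
1(x) covers ∅
2(x) covers 1:x
3(c) covers 0:b, 2:x
4(x) covers 3:c
5(c) covers 4:x
6(y) covers 5:c
7(x) covers 5:c
8(b) covers 5:c
floor of heap: 0:b, 1:x
completions by unplaced set U, small U first (add the entries for U minus each lowest piece of U):
  |U|=1: {6}:1  {7}:1  {8}:1
  |U|=2: {6,7}:2  {6,8}:2  {7,8}:2
  |U|=3: {6,7,8}:6
  |U|=4: {5,6,7,8}:6
  |U|=5: {4,5,6,7,8}:6
  |U|=6: {3,4,5,6,7,8}:6
  |U|=7: {0,3,4,5,6,7,8}:6  {2,3,4,5,6,7,8}:6
  start at 0(b): 6
  start at 1(x): 12
sum over floor = 18

18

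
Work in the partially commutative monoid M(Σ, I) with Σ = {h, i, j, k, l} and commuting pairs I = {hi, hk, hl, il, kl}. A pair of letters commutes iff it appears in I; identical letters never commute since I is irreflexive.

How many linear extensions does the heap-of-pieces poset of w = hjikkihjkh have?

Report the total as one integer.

drop 0:h onto floor
drop 1:j onto {0:h}
drop 2:i onto {1:j}
drop 3:k onto {2:i}
drop 4:k onto {3:k}
drop 5:i onto {4:k}
drop 6:h onto {1:j}
drop 7:j onto {5:i, 6:h}
drop 8:k onto {7:j}
drop 9:h onto {7:j}
ground layer = {0:h}
drop-orders for the pieces not yet dropped (sum over which currently-grounded one goes next):
  1 to go: {8} 1  {9} 1
  2 to go: {8,9} 2
  3 to go: {7,8,9} 2
  4 to go: {5,7,8,9} 2  {6,7,8,9} 2
  5 to go: {4,5,7,8,9} 2  {5,6,7,8,9} 4
  6 to go: {3,4,5,7,8,9} 2  {4,5,6,7,8,9} 6
  7 to go: {2,3,4,5,7,8,9} 2  {3,4,5,6,7,8,9} 8
  8 to go: {2,3,4,5,6,7,8,9} 10
  if 0:h drops first: 10 orders

10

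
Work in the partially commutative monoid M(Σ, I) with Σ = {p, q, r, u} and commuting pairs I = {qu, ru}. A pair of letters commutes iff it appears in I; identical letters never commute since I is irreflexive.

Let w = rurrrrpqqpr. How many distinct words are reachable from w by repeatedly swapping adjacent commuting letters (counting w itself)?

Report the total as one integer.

6

0(r) covers ∅
1(u) covers ∅
2(r) covers 0:r
3(r) covers 2:r
4(r) covers 3:r
5(r) covers 4:r
6(p) covers 1:u, 5:r
7(q) covers 6:p
8(q) covers 7:q
9(p) covers 8:q
10(r) covers 9:p
floor of heap: 0:r, 1:u
completions by unplaced set U, small U first (add the entries for U minus each lowest piece of U):
  |U|=1: {10}:1
  |U|=2: {9,10}:1
  |U|=3: {8,9,10}:1
  |U|=4: {7,8,9,10}:1
  |U|=5: {6,7,8,9,10}:1
  |U|=6: {1,6,7,8,9,10}:1  {5,6,7,8,9,10}:1
  |U|=7: {1,5,6,7,8,9,10}:2  {4,5,6,7,8,9,10}:1
  |U|=8: {1,4,5,6,7,8,9,10}:3  {3,4,5,6,7,8,9,10}:1
  |U|=9: {1,3,4,5,6,7,8,9,10}:4  {2,3,4,5,6,7,8,9,10}:1
  start at 0(r): 5
  start at 1(u): 1
sum over floor = 6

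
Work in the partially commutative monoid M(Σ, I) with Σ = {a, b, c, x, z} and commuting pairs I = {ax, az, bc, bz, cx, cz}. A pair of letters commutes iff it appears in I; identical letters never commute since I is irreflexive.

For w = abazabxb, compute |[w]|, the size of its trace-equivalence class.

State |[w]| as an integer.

piece 0:a — minimal
piece 1:b rests on {0:a}
piece 2:a rests on {1:b}
piece 3:z — minimal
piece 4:a rests on {2:a}
piece 5:b rests on {4:a}
piece 6:x rests on {3:z, 5:b}
piece 7:b rests on {6:x}
minimal pieces: {0:a, 3:z}
ways to finish when only these pieces remain (= sum over removing one remaining piece with nothing left below it):
  1 left: {7}→1
  2 left: {6,7}→1
  3 left: {3,6,7}→1  {5,6,7}→1
  4 left: {3,5,6,7}→2  {4,5,6,7}→1
  5 left: {2,4,5,6,7}→1  {3,4,5,6,7}→3
  6 left: {1,2,4,5,6,7}→1  {2,3,4,5,6,7}→4
  placing 0:a first → 5 extensions
  placing 3:z first → 1 extensions
total linear extensions = 6

6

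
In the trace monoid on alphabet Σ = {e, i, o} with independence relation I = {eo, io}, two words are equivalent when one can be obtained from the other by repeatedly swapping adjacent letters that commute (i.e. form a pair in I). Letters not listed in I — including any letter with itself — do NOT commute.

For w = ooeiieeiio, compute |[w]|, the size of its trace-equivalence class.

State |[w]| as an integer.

120

#0=o has no predecessor
#1=o depends on [0:o]
#2=e has no predecessor
#3=i depends on [2:e]
#4=i depends on [3:i]
#5=e depends on [4:i]
#6=e depends on [5:e]
#7=i depends on [6:e]
#8=i depends on [7:i]
#9=o depends on [1:o]
sources: [0:o, 2:e]
N(rest) = Σ N(rest − s) over sources s of rest; N(one piece) = 1:
  size 1 → [8]=1  [9]=1
  size 2 → [1,9]=1  [7,8]=1  [8,9]=2
  size 3 → [0,1,9]=1  [1,8,9]=3  [6,7,8]=1  [7,8,9]=3
  size 4 → [0,1,8,9]=4  [1,7,8,9]=6  [5,6,7,8]=1  [6,7,8,9]=4
  size 5 → [0,1,7,8,9]=10  [1,6,7,8,9]=10  [4,5,6,7,8]=1  [5,6,7,8,9]=5
  size 6 → [0,1,6,7,8,9]=20  [1,5,6,7,8,9]=15  [3,4,5,6,7,8]=1  [4,5,6,7,8,9]=6
  size 7 → [0,1,5,6,7,8,9]=35  [1,4,5,6,7,8,9]=21  [2,3,4,5,6,7,8]=1  [3,4,5,6,7,8,9]=7
  size 8 → [0,1,4,5,6,7,8,9]=56  [1,3,4,5,6,7,8,9]=28  [2,3,4,5,6,7,8,9]=8
  first=0(o) contributes 36
  first=2(e) contributes 84
|[w]| = 120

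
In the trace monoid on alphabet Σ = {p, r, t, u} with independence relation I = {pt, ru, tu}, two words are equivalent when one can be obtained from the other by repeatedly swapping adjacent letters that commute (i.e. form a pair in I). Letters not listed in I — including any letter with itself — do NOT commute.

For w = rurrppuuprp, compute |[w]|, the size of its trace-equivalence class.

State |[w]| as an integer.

piece 0:r — minimal
piece 1:u — minimal
piece 2:r rests on {0:r}
piece 3:r rests on {2:r}
piece 4:p rests on {1:u, 3:r}
piece 5:p rests on {4:p}
piece 6:u rests on {5:p}
piece 7:u rests on {6:u}
piece 8:p rests on {7:u}
piece 9:r rests on {8:p}
piece 10:p rests on {9:r}
minimal pieces: {0:r, 1:u}
ways to finish when only these pieces remain (= sum over removing one remaining piece with nothing left below it):
  1 left: {10}→1
  2 left: {9,10}→1
  3 left: {8,9,10}→1
  4 left: {7,8,9,10}→1
  5 left: {6,7,8,9,10}→1
  6 left: {5,6,7,8,9,10}→1
  7 left: {4,5,6,7,8,9,10}→1
  8 left: {1,4,5,6,7,8,9,10}→1  {3,4,5,6,7,8,9,10}→1
  9 left: {1,3,4,5,6,7,8,9,10}→2  {2,3,4,5,6,7,8,9,10}→1
  placing 0:r first → 3 extensions
  placing 1:u first → 1 extensions
total linear extensions = 4

4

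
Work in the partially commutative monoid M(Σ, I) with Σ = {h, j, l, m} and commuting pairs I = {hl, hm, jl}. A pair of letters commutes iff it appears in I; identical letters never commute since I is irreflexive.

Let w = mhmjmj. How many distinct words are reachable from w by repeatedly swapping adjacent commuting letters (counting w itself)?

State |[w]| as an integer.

3

drop 0:m onto floor
drop 1:h onto floor
drop 2:m onto {0:m}
drop 3:j onto {1:h, 2:m}
drop 4:m onto {3:j}
drop 5:j onto {4:m}
ground layer = {0:m, 1:h}
drop-orders for the pieces not yet dropped (sum over which currently-grounded one goes next):
  1 to go: {5} 1
  2 to go: {4,5} 1
  3 to go: {3,4,5} 1
  4 to go: {1,3,4,5} 1  {2,3,4,5} 1
  if 0:m drops first: 2 orders
  if 1:h drops first: 1 orders
heap linearizations: 3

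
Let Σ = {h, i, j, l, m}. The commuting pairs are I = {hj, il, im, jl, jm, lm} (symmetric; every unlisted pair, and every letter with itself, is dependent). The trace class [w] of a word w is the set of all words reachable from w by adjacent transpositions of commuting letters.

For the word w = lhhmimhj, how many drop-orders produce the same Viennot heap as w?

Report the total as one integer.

9

piece 0:l — minimal
piece 1:h rests on {0:l}
piece 2:h rests on {1:h}
piece 3:m rests on {2:h}
piece 4:i rests on {2:h}
piece 5:m rests on {3:m}
piece 6:h rests on {4:i, 5:m}
piece 7:j rests on {4:i}
minimal pieces: {0:l}
ways to finish when only these pieces remain (= sum over removing one remaining piece with nothing left below it):
  1 left: {6}→1  {7}→1
  2 left: {5,6}→1  {6,7}→2
  3 left: {3,5,6}→1  {4,6,7}→2  {5,6,7}→3
  4 left: {3,5,6,7}→4  {4,5,6,7}→5
  5 left: {3,4,5,6,7}→9
  6 left: {2,3,4,5,6,7}→9
  placing 0:l first → 9 extensions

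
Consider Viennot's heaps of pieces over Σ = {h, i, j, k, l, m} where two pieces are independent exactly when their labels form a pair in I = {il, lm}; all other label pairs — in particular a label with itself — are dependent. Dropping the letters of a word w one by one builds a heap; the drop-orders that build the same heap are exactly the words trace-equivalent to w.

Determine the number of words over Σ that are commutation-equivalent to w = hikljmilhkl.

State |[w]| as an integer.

piece 0:h — minimal
piece 1:i rests on {0:h}
piece 2:k rests on {1:i}
piece 3:l rests on {2:k}
piece 4:j rests on {3:l}
piece 5:m rests on {4:j}
piece 6:i rests on {5:m}
piece 7:l rests on {4:j}
piece 8:h rests on {6:i, 7:l}
piece 9:k rests on {8:h}
piece 10:l rests on {9:k}
minimal pieces: {0:h}
ways to finish when only these pieces remain (= sum over removing one remaining piece with nothing left below it):
  1 left: {10}→1
  2 left: {9,10}→1
  3 left: {8,9,10}→1
  4 left: {6,8,9,10}→1  {7,8,9,10}→1
  5 left: {5,6,8,9,10}→1  {6,7,8,9,10}→2
  6 left: {5,6,7,8,9,10}→3
  7 left: {4,5,6,7,8,9,10}→3
  8 left: {3,4,5,6,7,8,9,10}→3
  9 left: {2,3,4,5,6,7,8,9,10}→3
  placing 0:h first → 3 extensions

3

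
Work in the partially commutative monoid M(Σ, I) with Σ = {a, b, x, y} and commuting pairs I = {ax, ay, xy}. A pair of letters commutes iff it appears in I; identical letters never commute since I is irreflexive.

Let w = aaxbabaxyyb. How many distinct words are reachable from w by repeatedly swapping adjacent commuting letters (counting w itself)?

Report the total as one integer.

#0=a has no predecessor
#1=a depends on [0:a]
#2=x has no predecessor
#3=b depends on [1:a, 2:x]
#4=a depends on [3:b]
#5=b depends on [4:a]
#6=a depends on [5:b]
#7=x depends on [5:b]
#8=y depends on [5:b]
#9=y depends on [8:y]
#10=b depends on [6:a, 7:x, 9:y]
sources: [0:a, 2:x]
N(rest) = Σ N(rest − s) over sources s of rest; N(one piece) = 1:
  size 1 → [10]=1
  size 2 → [6,10]=1  [7,10]=1  [9,10]=1
  size 3 → [6,7,10]=2  [6,9,10]=2  [7,9,10]=2  [8,9,10]=1
  size 4 → [6,7,9,10]=6  [6,8,9,10]=3  [7,8,9,10]=3
  size 5 → [6,7,8,9,10]=12
  size 6 → [5,6,7,8,9,10]=12
  size 7 → [4,5,6,7,8,9,10]=12
  size 8 → [3,4,5,6,7,8,9,10]=12
  size 9 → [1,3,4,5,6,7,8,9,10]=12  [2,3,4,5,6,7,8,9,10]=12
  first=0(a) contributes 24
  first=2(x) contributes 12
|[w]| = 36

36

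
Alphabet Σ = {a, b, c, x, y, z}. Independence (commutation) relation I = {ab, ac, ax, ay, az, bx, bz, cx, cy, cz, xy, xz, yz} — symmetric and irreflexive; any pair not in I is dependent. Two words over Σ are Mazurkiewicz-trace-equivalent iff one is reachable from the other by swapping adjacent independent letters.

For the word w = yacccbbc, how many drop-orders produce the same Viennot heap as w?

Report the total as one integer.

32

piece 0:y — minimal
piece 1:a — minimal
piece 2:c — minimal
piece 3:c rests on {2:c}
piece 4:c rests on {3:c}
piece 5:b rests on {0:y, 4:c}
piece 6:b rests on {5:b}
piece 7:c rests on {6:b}
minimal pieces: {0:y, 1:a, 2:c}
ways to finish when only these pieces remain (= sum over removing one remaining piece with nothing left below it):
  1 left: {1}→1  {7}→1
  2 left: {1,7}→2  {6,7}→1
  3 left: {1,6,7}→3  {5,6,7}→1
  4 left: {0,5,6,7}→1  {1,5,6,7}→4  {4,5,6,7}→1
  5 left: {0,1,5,6,7}→5  {0,4,5,6,7}→2  {1,4,5,6,7}→5  {3,4,5,6,7}→1
  6 left: {0,1,4,5,6,7}→12  {0,3,4,5,6,7}→3  {1,3,4,5,6,7}→6  {2,3,4,5,6,7}→1
  placing 0:y first → 7 extensions
  placing 1:a first → 4 extensions
  placing 2:c first → 21 extensions
total linear extensions = 32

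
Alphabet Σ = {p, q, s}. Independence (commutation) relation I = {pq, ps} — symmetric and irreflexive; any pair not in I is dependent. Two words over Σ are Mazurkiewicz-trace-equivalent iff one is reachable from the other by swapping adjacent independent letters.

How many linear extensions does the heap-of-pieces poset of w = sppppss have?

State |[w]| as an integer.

35

0(s) covers ∅
1(p) covers ∅
2(p) covers 1:p
3(p) covers 2:p
4(p) covers 3:p
5(s) covers 0:s
6(s) covers 5:s
floor of heap: 0:s, 1:p
completions by unplaced set U, small U first (add the entries for U minus each lowest piece of U):
  |U|=1: {4}:1  {6}:1
  |U|=2: {3,4}:1  {4,6}:2  {5,6}:1
  |U|=3: {0,5,6}:1  {2,3,4}:1  {3,4,6}:3  {4,5,6}:3
  |U|=4: {0,4,5,6}:4  {1,2,3,4}:1  {2,3,4,6}:4  {3,4,5,6}:6
  |U|=5: {0,3,4,5,6}:10  {1,2,3,4,6}:5  {2,3,4,5,6}:10
  start at 0(s): 15
  start at 1(p): 20
sum over floor = 35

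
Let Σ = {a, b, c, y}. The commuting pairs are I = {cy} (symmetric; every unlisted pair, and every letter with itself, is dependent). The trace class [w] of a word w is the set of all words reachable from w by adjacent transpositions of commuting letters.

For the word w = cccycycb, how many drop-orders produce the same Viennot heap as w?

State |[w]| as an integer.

21

piece 0:c — minimal
piece 1:c rests on {0:c}
piece 2:c rests on {1:c}
piece 3:y — minimal
piece 4:c rests on {2:c}
piece 5:y rests on {3:y}
piece 6:c rests on {4:c}
piece 7:b rests on {5:y, 6:c}
minimal pieces: {0:c, 3:y}
ways to finish when only these pieces remain (= sum over removing one remaining piece with nothing left below it):
  1 left: {7}→1
  2 left: {5,7}→1  {6,7}→1
  3 left: {3,5,7}→1  {4,6,7}→1  {5,6,7}→2
  4 left: {2,4,6,7}→1  {3,5,6,7}→3  {4,5,6,7}→3
  5 left: {1,2,4,6,7}→1  {2,4,5,6,7}→4  {3,4,5,6,7}→6
  6 left: {0,1,2,4,6,7}→1  {1,2,4,5,6,7}→5  {2,3,4,5,6,7}→10
  placing 0:c first → 15 extensions
  placing 3:y first → 6 extensions
total linear extensions = 21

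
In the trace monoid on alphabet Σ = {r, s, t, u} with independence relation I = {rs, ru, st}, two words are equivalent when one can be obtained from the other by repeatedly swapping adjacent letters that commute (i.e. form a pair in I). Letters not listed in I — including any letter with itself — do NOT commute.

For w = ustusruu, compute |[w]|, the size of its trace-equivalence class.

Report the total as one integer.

drop 0:u onto floor
drop 1:s onto {0:u}
drop 2:t onto {0:u}
drop 3:u onto {1:s, 2:t}
drop 4:s onto {3:u}
drop 5:r onto {2:t}
drop 6:u onto {4:s}
drop 7:u onto {6:u}
ground layer = {0:u}
drop-orders for the pieces not yet dropped (sum over which currently-grounded one goes next):
  1 to go: {5} 1  {7} 1
  2 to go: {5,7} 2  {6,7} 1
  3 to go: {4,6,7} 1  {5,6,7} 3
  4 to go: {3,4,6,7} 1  {4,5,6,7} 4
  5 to go: {1,3,4,6,7} 1  {3,4,5,6,7} 5
  6 to go: {1,3,4,5,6,7} 6  {2,3,4,5,6,7} 5
  if 0:u drops first: 11 orders

11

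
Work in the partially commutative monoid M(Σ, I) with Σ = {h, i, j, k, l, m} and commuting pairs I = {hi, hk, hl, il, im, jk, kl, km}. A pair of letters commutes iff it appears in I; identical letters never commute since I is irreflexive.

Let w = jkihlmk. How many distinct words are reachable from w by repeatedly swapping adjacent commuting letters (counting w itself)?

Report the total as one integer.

60

piece 0:j — minimal
piece 1:k — minimal
piece 2:i rests on {0:j, 1:k}
piece 3:h rests on {0:j}
piece 4:l rests on {0:j}
piece 5:m rests on {3:h, 4:l}
piece 6:k rests on {2:i}
minimal pieces: {0:j, 1:k}
ways to finish when only these pieces remain (= sum over removing one remaining piece with nothing left below it):
  1 left: {5}→1  {6}→1
  2 left: {2,6}→1  {3,5}→1  {4,5}→1  {5,6}→2
  3 left: {1,2,6}→1  {2,5,6}→3  {3,4,5}→2  {3,5,6}→3  {4,5,6}→3
  4 left: {1,2,5,6}→4  {2,3,5,6}→6  {2,4,5,6}→6  {3,4,5,6}→8
  5 left: {1,2,3,5,6}→10  {1,2,4,5,6}→10  {2,3,4,5,6}→20
  placing 0:j first → 40 extensions
  placing 1:k first → 20 extensions
total linear extensions = 60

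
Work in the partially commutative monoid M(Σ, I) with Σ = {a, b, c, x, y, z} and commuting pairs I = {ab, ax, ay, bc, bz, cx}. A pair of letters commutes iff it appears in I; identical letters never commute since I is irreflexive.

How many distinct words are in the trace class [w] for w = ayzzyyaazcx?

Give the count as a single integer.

drop 0:a onto floor
drop 1:y onto floor
drop 2:z onto {0:a, 1:y}
drop 3:z onto {2:z}
drop 4:y onto {3:z}
drop 5:y onto {4:y}
drop 6:a onto {3:z}
drop 7:a onto {6:a}
drop 8:z onto {5:y, 7:a}
drop 9:c onto {8:z}
drop 10:x onto {8:z}
ground layer = {0:a, 1:y}
drop-orders for the pieces not yet dropped (sum over which currently-grounded one goes next):
  1 to go: {9} 1  {10} 1
  2 to go: {9,10} 2
  3 to go: {8,9,10} 2
  4 to go: {5,8,9,10} 2  {7,8,9,10} 2
  5 to go: {4,5,8,9,10} 2  {5,7,8,9,10} 4  {6,7,8,9,10} 2
  6 to go: {4,5,7,8,9,10} 6  {5,6,7,8,9,10} 6
  7 to go: {4,5,6,7,8,9,10} 12
  8 to go: {3,4,5,6,7,8,9,10} 12
  9 to go: {2,3,4,5,6,7,8,9,10} 12
  if 0:a drops first: 12 orders
  if 1:y drops first: 12 orders
heap linearizations: 24

24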